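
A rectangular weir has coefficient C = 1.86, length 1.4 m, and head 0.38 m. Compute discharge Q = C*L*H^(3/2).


Q = C * L * H^(3/2) = 1.86 * 1.4 * 0.38^1.5 = 1.86 * 1.4 * 0.234248

0.6100 m^3/s


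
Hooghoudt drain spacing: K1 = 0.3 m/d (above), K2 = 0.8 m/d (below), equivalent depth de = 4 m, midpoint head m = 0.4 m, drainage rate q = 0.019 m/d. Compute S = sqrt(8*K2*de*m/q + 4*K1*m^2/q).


S^2 = 8*K2*de*m/q + 4*K1*m^2/q
S^2 = 8*0.8*4*0.4/0.019 + 4*0.3*0.4^2/0.019
S = sqrt(549.0526)

23.4319 m


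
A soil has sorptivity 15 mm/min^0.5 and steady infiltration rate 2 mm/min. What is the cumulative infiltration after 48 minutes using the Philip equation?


F = S*sqrt(t) + A*t
F = 15*sqrt(48) + 2*48
F = 15*6.928203 + 96

199.9230 mm


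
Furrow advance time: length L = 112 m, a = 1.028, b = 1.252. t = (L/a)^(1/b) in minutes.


t = (L/a)^(1/b)
t = (112/1.028)^(1/1.252)
t = 108.949416^(1/1.252)

42.3815 min


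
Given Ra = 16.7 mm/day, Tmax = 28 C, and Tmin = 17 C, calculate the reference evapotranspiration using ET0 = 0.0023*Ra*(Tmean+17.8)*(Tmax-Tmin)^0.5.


Tmean = (Tmax + Tmin)/2 = (28 + 17)/2 = 22.5
ET0 = 0.0023 * 16.7 * (22.5 + 17.8) * sqrt(28 - 17)
ET0 = 0.0023 * 16.7 * 40.3 * 3.316625

5.1339 mm/day


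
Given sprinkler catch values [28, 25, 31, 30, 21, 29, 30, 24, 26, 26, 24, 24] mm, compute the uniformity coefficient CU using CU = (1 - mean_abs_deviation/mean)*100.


mean = 26.500000 mm
MAD = 2.583333 mm
CU = (1 - 2.583333/26.500000)*100

90.2516 %


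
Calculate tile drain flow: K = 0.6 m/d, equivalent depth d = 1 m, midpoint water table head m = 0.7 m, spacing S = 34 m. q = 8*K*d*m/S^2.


q = 8*K*d*m/S^2
q = 8*0.6*1*0.7/34^2
q = 3.3600 / 1156

0.0029 m/d


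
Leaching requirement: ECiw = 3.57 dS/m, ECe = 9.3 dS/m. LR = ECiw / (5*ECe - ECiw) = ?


LR = ECiw / (5*ECe - ECiw)
LR = 3.57 / (5*9.3 - 3.57)
LR = 3.57 / 42.9300

0.0832


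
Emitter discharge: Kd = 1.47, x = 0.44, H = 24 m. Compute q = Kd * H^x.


q = Kd * H^x = 1.47 * 24^0.44 = 1.47 * 4.048489

5.9513 L/h


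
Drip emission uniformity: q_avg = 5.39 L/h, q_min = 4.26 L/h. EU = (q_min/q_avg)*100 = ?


EU = (q_min/q_avg)*100 = (4.26/5.39)*100 = 79.0353%

79.0353 %


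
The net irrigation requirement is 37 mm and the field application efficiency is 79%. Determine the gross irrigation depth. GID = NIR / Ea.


Ea = 79% = 0.79
GID = NIR / Ea = 37 / 0.79 = 46.8354 mm

46.8354 mm


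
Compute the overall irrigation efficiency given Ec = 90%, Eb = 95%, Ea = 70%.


Ec = 0.9, Eb = 0.95, Ea = 0.7
E = 0.9 * 0.95 * 0.7 * 100 = 59.8500%

59.8500 %


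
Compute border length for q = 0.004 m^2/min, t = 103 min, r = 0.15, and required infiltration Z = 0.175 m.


L = q*t/((1+r)*Z)
L = 0.004*103/((1+0.15)*0.175)
L = 0.412/0.20125

2.0472 m


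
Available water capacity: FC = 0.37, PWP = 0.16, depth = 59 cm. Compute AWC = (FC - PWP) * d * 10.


AWC = (FC - PWP) * d * 10
AWC = (0.37 - 0.16) * 59 * 10
AWC = 0.2100 * 59 * 10

123.9000 mm


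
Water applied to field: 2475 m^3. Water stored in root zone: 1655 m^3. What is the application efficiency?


Ea = V_root / V_field * 100 = 1655 / 2475 * 100 = 66.8687%

66.8687 %


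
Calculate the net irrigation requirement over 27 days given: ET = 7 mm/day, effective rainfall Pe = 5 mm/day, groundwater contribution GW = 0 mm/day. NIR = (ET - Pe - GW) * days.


Daily deficit = ET - Pe - GW = 7 - 5 - 0 = 2 mm/day
NIR = 2 * 27 = 54 mm

54.0000 mm


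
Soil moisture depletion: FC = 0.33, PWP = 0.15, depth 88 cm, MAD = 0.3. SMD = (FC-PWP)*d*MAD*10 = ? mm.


SMD = (FC - PWP) * d * MAD * 10
SMD = (0.33 - 0.15) * 88 * 0.3 * 10
SMD = 0.1800 * 88 * 0.3 * 10

47.5200 mm


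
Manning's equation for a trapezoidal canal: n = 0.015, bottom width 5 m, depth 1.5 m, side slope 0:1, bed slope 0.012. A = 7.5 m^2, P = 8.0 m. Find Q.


R = A/P = 7.5/8.0 = 0.937500
Q = (1/0.015) * 7.5 * 0.937500^(2/3) * 0.012^0.5

52.4656 m^3/s


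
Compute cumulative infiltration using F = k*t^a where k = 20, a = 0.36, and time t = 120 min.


F = k * t^a = 20 * 120^0.36
F = 20 * 5.604092

112.0818 mm


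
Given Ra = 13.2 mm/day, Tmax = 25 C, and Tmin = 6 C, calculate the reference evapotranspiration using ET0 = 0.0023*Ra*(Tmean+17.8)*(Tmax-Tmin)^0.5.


Tmean = (Tmax + Tmin)/2 = (25 + 6)/2 = 15.5
ET0 = 0.0023 * 13.2 * (15.5 + 17.8) * sqrt(25 - 6)
ET0 = 0.0023 * 13.2 * 33.3 * 4.358899

4.4068 mm/day


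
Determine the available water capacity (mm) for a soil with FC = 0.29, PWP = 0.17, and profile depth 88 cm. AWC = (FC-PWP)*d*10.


AWC = (FC - PWP) * d * 10
AWC = (0.29 - 0.17) * 88 * 10
AWC = 0.1200 * 88 * 10

105.6000 mm


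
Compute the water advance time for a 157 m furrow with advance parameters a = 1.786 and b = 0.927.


t = (L/a)^(1/b)
t = (157/1.786)^(1/0.927)
t = 87.905935^(1/0.927)

125.0567 min


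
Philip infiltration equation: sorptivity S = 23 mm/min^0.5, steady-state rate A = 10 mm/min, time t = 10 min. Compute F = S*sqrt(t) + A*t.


F = S*sqrt(t) + A*t
F = 23*sqrt(10) + 10*10
F = 23*3.162278 + 100

172.7324 mm


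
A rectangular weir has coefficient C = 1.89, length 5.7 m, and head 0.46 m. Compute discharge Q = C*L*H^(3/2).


Q = C * L * H^(3/2) = 1.89 * 5.7 * 0.46^1.5 = 1.89 * 5.7 * 0.311987

3.3610 m^3/s


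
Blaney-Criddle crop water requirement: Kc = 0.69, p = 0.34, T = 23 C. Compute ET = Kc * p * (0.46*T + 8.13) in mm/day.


ET = Kc * p * (0.46*T + 8.13)
ET = 0.69 * 0.34 * (0.46*23 + 8.13)
ET = 0.69 * 0.34 * 18.7100

4.3894 mm/day


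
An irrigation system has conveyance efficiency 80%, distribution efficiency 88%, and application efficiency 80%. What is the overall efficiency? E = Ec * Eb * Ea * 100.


Ec = 0.8, Eb = 0.88, Ea = 0.8
E = 0.8 * 0.88 * 0.8 * 100 = 56.3200%

56.3200 %


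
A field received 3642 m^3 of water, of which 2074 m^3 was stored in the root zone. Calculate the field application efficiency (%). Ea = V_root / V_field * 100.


Ea = V_root / V_field * 100 = 2074 / 3642 * 100 = 56.9467%

56.9467 %


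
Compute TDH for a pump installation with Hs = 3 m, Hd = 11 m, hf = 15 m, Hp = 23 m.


TDH = Hs + Hd + hf + Hp = 3 + 11 + 15 + 23 = 52

52 m


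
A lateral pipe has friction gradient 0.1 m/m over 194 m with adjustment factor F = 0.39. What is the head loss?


hf = J * L * F = 0.1 * 194 * 0.39 = 7.5660 m

7.5660 m


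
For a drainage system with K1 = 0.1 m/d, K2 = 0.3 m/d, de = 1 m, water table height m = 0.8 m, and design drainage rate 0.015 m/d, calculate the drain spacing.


S^2 = 8*K2*de*m/q + 4*K1*m^2/q
S^2 = 8*0.3*1*0.8/0.015 + 4*0.1*0.8^2/0.015
S = sqrt(145.0667)

12.0444 m


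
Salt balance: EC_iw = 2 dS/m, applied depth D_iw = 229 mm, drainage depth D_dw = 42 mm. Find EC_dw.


EC_dw = EC_iw * D_iw / D_dw
EC_dw = 2 * 229 / 42
EC_dw = 458 / 42

10.9048 dS/m


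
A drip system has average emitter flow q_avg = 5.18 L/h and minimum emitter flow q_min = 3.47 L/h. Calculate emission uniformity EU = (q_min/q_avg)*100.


EU = (q_min/q_avg)*100 = (3.47/5.18)*100 = 66.9884%

66.9884 %


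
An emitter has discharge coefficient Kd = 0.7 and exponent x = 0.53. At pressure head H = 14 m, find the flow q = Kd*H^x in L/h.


q = Kd * H^x = 0.7 * 14^0.53 = 0.7 * 4.049933

2.8350 L/h


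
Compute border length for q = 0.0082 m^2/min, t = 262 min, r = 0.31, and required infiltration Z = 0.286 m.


L = q*t/((1+r)*Z)
L = 0.0082*262/((1+0.31)*0.286)
L = 2.1484/0.37466

5.7343 m


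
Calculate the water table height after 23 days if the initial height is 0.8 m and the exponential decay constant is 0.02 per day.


m = m0 * exp(-k*t)
m = 0.8 * exp(-0.02 * 23)
m = 0.8 * exp(-0.4600)

0.5050 m


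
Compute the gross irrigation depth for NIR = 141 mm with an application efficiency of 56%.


Ea = 56% = 0.56
GID = NIR / Ea = 141 / 0.56 = 251.7857 mm

251.7857 mm


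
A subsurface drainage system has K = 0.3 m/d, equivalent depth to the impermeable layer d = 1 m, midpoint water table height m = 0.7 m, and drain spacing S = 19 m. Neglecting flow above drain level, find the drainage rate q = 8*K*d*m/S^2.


q = 8*K*d*m/S^2
q = 8*0.3*1*0.7/19^2
q = 1.6800 / 361

0.0047 m/d


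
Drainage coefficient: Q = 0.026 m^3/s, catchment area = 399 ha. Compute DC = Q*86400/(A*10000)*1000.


DC = Q * 86400 / (A * 10000) * 1000
DC = 0.026 * 86400 / (399 * 10000) * 1000
DC = 2246400.0000 / 3990000

0.5630 mm/day


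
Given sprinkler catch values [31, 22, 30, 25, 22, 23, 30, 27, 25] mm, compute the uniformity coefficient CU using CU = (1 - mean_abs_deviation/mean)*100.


mean = 26.111111 mm
MAD = 3.012346 mm
CU = (1 - 3.012346/26.111111)*100

88.4634 %


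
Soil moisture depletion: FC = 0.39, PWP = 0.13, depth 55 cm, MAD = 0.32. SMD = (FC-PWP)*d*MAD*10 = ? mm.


SMD = (FC - PWP) * d * MAD * 10
SMD = (0.39 - 0.13) * 55 * 0.32 * 10
SMD = 0.2600 * 55 * 0.32 * 10

45.7600 mm


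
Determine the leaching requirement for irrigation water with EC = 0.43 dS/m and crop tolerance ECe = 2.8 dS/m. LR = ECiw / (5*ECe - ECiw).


LR = ECiw / (5*ECe - ECiw)
LR = 0.43 / (5*2.8 - 0.43)
LR = 0.43 / 13.5700

0.0317


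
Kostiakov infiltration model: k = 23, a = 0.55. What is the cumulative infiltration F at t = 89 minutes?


F = k * t^a = 23 * 89^0.55
F = 23 * 11.807678

271.5766 mm


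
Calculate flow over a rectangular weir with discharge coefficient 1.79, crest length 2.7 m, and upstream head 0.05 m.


Q = C * L * H^(3/2) = 1.79 * 2.7 * 0.05^1.5 = 1.79 * 2.7 * 0.011180

0.0540 m^3/s


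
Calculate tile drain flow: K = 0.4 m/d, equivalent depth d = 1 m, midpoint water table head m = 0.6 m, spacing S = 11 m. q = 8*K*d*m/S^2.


q = 8*K*d*m/S^2
q = 8*0.4*1*0.6/11^2
q = 1.9200 / 121

0.0159 m/d


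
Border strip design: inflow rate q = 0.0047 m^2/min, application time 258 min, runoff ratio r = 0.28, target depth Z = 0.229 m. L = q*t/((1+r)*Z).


L = q*t/((1+r)*Z)
L = 0.0047*258/((1+0.28)*0.229)
L = 1.2126/0.29312

4.1369 m


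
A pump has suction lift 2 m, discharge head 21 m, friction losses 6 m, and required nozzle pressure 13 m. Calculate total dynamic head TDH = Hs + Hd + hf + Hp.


TDH = Hs + Hd + hf + Hp = 2 + 21 + 6 + 13 = 42

42 m


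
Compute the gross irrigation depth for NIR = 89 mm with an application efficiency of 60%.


Ea = 60% = 0.6
GID = NIR / Ea = 89 / 0.6 = 148.3333 mm

148.3333 mm


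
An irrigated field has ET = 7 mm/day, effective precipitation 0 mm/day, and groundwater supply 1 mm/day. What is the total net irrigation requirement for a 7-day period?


Daily deficit = ET - Pe - GW = 7 - 0 - 1 = 6 mm/day
NIR = 6 * 7 = 42 mm

42.0000 mm


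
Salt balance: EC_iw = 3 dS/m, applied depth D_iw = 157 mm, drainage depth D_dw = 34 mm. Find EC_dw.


EC_dw = EC_iw * D_iw / D_dw
EC_dw = 3 * 157 / 34
EC_dw = 471 / 34

13.8529 dS/m


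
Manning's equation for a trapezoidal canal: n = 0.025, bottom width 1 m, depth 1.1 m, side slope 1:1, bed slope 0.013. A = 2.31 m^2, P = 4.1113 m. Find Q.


R = A/P = 2.31/4.1113 = 0.561866
Q = (1/0.025) * 2.31 * 0.561866^(2/3) * 0.013^0.5

7.1735 m^3/s


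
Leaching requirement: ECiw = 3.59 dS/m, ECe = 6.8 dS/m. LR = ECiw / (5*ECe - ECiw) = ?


LR = ECiw / (5*ECe - ECiw)
LR = 3.59 / (5*6.8 - 3.59)
LR = 3.59 / 30.4100

0.1181


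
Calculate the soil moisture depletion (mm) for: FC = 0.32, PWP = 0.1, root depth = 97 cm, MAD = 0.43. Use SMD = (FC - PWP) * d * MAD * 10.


SMD = (FC - PWP) * d * MAD * 10
SMD = (0.32 - 0.1) * 97 * 0.43 * 10
SMD = 0.2200 * 97 * 0.43 * 10

91.7620 mm


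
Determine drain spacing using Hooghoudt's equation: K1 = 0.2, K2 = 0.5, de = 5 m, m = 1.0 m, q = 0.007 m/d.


S^2 = 8*K2*de*m/q + 4*K1*m^2/q
S^2 = 8*0.5*5*1.0/0.007 + 4*0.2*1.0^2/0.007
S = sqrt(2971.4286)

54.5108 m


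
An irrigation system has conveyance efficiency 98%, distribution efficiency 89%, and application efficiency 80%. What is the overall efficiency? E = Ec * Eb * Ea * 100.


Ec = 0.98, Eb = 0.89, Ea = 0.8
E = 0.98 * 0.89 * 0.8 * 100 = 69.7760%

69.7760 %


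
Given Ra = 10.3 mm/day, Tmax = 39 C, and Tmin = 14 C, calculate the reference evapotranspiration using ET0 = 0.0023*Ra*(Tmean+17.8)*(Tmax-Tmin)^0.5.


Tmean = (Tmax + Tmin)/2 = (39 + 14)/2 = 26.5
ET0 = 0.0023 * 10.3 * (26.5 + 17.8) * sqrt(39 - 14)
ET0 = 0.0023 * 10.3 * 44.3 * 5.000000

5.2473 mm/day


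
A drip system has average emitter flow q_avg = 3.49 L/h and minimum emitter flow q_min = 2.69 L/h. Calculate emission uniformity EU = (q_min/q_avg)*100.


EU = (q_min/q_avg)*100 = (2.69/3.49)*100 = 77.0774%

77.0774 %


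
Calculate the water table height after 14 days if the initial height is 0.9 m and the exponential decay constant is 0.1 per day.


m = m0 * exp(-k*t)
m = 0.9 * exp(-0.1 * 14)
m = 0.9 * exp(-1.4000)

0.2219 m


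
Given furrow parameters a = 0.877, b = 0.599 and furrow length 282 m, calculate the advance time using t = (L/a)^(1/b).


t = (L/a)^(1/b)
t = (282/0.877)^(1/0.599)
t = 321.550741^(1/0.599)

15336.4697 min


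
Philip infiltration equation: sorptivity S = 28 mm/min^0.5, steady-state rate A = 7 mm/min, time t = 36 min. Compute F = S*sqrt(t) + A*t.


F = S*sqrt(t) + A*t
F = 28*sqrt(36) + 7*36
F = 28*6.000000 + 252

420.0000 mm


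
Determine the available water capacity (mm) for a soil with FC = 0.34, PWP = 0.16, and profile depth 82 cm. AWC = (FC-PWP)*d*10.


AWC = (FC - PWP) * d * 10
AWC = (0.34 - 0.16) * 82 * 10
AWC = 0.1800 * 82 * 10

147.6000 mm


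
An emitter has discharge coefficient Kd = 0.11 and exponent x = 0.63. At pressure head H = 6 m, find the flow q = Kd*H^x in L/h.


q = Kd * H^x = 0.11 * 6^0.63 = 0.11 * 3.091970

0.3401 L/h


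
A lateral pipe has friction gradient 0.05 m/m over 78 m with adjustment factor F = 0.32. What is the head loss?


hf = J * L * F = 0.05 * 78 * 0.32 = 1.2480 m

1.2480 m


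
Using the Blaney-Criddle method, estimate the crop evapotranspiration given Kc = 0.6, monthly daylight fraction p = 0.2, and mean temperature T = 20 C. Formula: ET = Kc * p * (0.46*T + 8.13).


ET = Kc * p * (0.46*T + 8.13)
ET = 0.6 * 0.2 * (0.46*20 + 8.13)
ET = 0.6 * 0.2 * 17.3300

2.0796 mm/day


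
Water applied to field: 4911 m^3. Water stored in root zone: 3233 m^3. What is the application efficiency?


Ea = V_root / V_field * 100 = 3233 / 4911 * 100 = 65.8318%

65.8318 %


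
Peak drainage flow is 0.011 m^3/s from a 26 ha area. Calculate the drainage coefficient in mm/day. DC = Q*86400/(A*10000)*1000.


DC = Q * 86400 / (A * 10000) * 1000
DC = 0.011 * 86400 / (26 * 10000) * 1000
DC = 950400.0000 / 260000

3.6554 mm/day


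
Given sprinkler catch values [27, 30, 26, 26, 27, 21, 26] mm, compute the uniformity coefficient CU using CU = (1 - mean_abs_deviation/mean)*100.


mean = 26.142857 mm
MAD = 1.591837 mm
CU = (1 - 1.591837/26.142857)*100

93.9110 %


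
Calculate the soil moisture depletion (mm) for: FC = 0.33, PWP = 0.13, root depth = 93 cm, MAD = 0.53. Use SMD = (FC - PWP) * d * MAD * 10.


SMD = (FC - PWP) * d * MAD * 10
SMD = (0.33 - 0.13) * 93 * 0.53 * 10
SMD = 0.2000 * 93 * 0.53 * 10

98.5800 mm


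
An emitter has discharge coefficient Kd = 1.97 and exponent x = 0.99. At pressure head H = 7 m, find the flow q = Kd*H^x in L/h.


q = Kd * H^x = 1.97 * 7^0.99 = 1.97 * 6.865103

13.5243 L/h


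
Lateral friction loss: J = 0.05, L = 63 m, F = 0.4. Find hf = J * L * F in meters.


hf = J * L * F = 0.05 * 63 * 0.4 = 1.2600 m

1.2600 m


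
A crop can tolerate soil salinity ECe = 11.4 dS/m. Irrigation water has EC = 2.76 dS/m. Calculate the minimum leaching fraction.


LR = ECiw / (5*ECe - ECiw)
LR = 2.76 / (5*11.4 - 2.76)
LR = 2.76 / 54.2400

0.0509


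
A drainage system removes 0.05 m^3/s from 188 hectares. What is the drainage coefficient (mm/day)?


DC = Q * 86400 / (A * 10000) * 1000
DC = 0.05 * 86400 / (188 * 10000) * 1000
DC = 4320000.0000 / 1880000

2.2979 mm/day


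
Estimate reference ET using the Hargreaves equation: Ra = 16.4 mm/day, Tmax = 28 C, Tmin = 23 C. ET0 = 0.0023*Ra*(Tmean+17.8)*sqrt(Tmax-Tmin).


Tmean = (Tmax + Tmin)/2 = (28 + 23)/2 = 25.5
ET0 = 0.0023 * 16.4 * (25.5 + 17.8) * sqrt(28 - 23)
ET0 = 0.0023 * 16.4 * 43.3 * 2.236068

3.6521 mm/day


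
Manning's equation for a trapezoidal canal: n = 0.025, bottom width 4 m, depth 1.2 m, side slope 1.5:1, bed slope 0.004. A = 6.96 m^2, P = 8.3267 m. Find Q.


R = A/P = 6.96/8.3267 = 0.835865
Q = (1/0.025) * 6.96 * 0.835865^(2/3) * 0.004^0.5

15.6239 m^3/s


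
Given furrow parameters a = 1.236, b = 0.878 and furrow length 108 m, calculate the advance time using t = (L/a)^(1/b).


t = (L/a)^(1/b)
t = (108/1.236)^(1/0.878)
t = 87.378641^(1/0.878)

162.6177 min


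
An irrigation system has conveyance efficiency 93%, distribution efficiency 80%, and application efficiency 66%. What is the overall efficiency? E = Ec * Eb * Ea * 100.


Ec = 0.93, Eb = 0.8, Ea = 0.66
E = 0.93 * 0.8 * 0.66 * 100 = 49.1040%

49.1040 %


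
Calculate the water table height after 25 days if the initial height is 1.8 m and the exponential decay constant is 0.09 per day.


m = m0 * exp(-k*t)
m = 1.8 * exp(-0.09 * 25)
m = 1.8 * exp(-2.2500)

0.1897 m


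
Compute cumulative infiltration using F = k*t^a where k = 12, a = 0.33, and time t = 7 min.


F = k * t^a = 12 * 7^0.33
F = 12 * 1.900563

22.8068 mm


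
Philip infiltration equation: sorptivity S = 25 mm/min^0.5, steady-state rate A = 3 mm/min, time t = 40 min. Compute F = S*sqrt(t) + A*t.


F = S*sqrt(t) + A*t
F = 25*sqrt(40) + 3*40
F = 25*6.324555 + 120

278.1139 mm


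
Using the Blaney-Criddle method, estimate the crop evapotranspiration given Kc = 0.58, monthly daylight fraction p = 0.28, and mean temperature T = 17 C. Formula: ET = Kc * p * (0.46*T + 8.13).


ET = Kc * p * (0.46*T + 8.13)
ET = 0.58 * 0.28 * (0.46*17 + 8.13)
ET = 0.58 * 0.28 * 15.9500

2.5903 mm/day


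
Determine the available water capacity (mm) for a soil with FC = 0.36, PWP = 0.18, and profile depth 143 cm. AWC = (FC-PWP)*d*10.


AWC = (FC - PWP) * d * 10
AWC = (0.36 - 0.18) * 143 * 10
AWC = 0.1800 * 143 * 10

257.4000 mm


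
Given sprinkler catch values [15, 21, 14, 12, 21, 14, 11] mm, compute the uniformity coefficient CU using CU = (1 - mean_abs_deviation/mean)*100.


mean = 15.428571 mm
MAD = 3.183673 mm
CU = (1 - 3.183673/15.428571)*100

79.3651 %


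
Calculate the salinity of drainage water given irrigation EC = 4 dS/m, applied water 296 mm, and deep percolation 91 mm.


EC_dw = EC_iw * D_iw / D_dw
EC_dw = 4 * 296 / 91
EC_dw = 1184 / 91

13.0110 dS/m


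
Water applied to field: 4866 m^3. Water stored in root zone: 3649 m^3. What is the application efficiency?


Ea = V_root / V_field * 100 = 3649 / 4866 * 100 = 74.9897%

74.9897 %


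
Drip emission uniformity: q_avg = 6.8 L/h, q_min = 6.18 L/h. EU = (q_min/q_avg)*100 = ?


EU = (q_min/q_avg)*100 = (6.18/6.8)*100 = 90.8824%

90.8824 %


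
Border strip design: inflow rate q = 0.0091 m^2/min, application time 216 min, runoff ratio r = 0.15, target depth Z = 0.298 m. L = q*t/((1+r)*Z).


L = q*t/((1+r)*Z)
L = 0.0091*216/((1+0.15)*0.298)
L = 1.9656/0.3427

5.7356 m


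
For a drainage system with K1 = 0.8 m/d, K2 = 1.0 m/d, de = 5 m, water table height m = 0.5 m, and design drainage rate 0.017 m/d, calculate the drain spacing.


S^2 = 8*K2*de*m/q + 4*K1*m^2/q
S^2 = 8*1.0*5*0.5/0.017 + 4*0.8*0.5^2/0.017
S = sqrt(1223.5294)

34.9790 m


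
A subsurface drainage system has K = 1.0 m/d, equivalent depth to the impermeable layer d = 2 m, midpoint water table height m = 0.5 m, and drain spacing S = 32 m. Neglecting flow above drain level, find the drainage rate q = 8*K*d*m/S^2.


q = 8*K*d*m/S^2
q = 8*1.0*2*0.5/32^2
q = 8.0000 / 1024

0.0078 m/d


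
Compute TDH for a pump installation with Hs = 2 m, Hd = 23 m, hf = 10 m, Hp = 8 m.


TDH = Hs + Hd + hf + Hp = 2 + 23 + 10 + 8 = 43

43 m


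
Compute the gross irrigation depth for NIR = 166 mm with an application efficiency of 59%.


Ea = 59% = 0.59
GID = NIR / Ea = 166 / 0.59 = 281.3559 mm

281.3559 mm


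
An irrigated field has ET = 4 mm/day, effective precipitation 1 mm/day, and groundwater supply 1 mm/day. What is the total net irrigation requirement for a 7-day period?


Daily deficit = ET - Pe - GW = 4 - 1 - 1 = 2 mm/day
NIR = 2 * 7 = 14 mm

14.0000 mm


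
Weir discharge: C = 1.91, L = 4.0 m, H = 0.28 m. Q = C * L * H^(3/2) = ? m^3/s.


Q = C * L * H^(3/2) = 1.91 * 4.0 * 0.28^1.5 = 1.91 * 4.0 * 0.148162

1.1320 m^3/s


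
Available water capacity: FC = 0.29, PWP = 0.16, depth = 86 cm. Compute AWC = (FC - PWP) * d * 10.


AWC = (FC - PWP) * d * 10
AWC = (0.29 - 0.16) * 86 * 10
AWC = 0.1300 * 86 * 10

111.8000 mm


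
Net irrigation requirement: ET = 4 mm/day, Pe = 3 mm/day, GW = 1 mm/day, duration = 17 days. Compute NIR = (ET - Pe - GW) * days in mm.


Daily deficit = ET - Pe - GW = 4 - 3 - 1 = 0 mm/day
NIR = 0 * 17 = 0 mm

0 mm


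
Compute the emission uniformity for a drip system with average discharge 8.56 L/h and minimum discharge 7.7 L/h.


EU = (q_min/q_avg)*100 = (7.7/8.56)*100 = 89.9533%

89.9533 %


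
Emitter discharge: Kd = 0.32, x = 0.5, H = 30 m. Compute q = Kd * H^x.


q = Kd * H^x = 0.32 * 30^0.5 = 0.32 * 5.477226

1.7527 L/h


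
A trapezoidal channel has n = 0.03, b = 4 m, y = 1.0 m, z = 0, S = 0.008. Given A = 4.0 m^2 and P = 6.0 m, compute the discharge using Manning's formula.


R = A/P = 4.0/6.0 = 0.666667
Q = (1/0.03) * 4.0 * 0.666667^(2/3) * 0.008^0.5

9.1010 m^3/s


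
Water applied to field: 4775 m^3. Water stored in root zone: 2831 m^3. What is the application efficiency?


Ea = V_root / V_field * 100 = 2831 / 4775 * 100 = 59.2880%

59.2880 %


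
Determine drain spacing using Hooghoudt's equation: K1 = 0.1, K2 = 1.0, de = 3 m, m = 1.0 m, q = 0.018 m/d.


S^2 = 8*K2*de*m/q + 4*K1*m^2/q
S^2 = 8*1.0*3*1.0/0.018 + 4*0.1*1.0^2/0.018
S = sqrt(1355.5556)

36.8179 m


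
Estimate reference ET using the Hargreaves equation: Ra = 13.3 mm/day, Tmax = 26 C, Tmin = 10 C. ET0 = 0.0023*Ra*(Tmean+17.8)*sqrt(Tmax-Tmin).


Tmean = (Tmax + Tmin)/2 = (26 + 10)/2 = 18.0
ET0 = 0.0023 * 13.3 * (18.0 + 17.8) * sqrt(26 - 10)
ET0 = 0.0023 * 13.3 * 35.8 * 4.000000

4.3805 mm/day


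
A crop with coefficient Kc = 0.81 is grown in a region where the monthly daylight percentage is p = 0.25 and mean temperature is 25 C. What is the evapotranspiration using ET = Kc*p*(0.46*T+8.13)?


ET = Kc * p * (0.46*T + 8.13)
ET = 0.81 * 0.25 * (0.46*25 + 8.13)
ET = 0.81 * 0.25 * 19.6300

3.9751 mm/day


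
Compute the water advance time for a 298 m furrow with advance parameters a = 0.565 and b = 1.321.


t = (L/a)^(1/b)
t = (298/0.565)^(1/1.321)
t = 527.433628^(1/1.321)

114.9972 min


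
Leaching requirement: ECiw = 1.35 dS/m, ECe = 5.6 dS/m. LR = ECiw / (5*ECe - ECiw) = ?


LR = ECiw / (5*ECe - ECiw)
LR = 1.35 / (5*5.6 - 1.35)
LR = 1.35 / 26.6500

0.0507


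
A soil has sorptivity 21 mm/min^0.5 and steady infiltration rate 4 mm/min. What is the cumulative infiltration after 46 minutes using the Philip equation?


F = S*sqrt(t) + A*t
F = 21*sqrt(46) + 4*46
F = 21*6.782330 + 184

326.4289 mm


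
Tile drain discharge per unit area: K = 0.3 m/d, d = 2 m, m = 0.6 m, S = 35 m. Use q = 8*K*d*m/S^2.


q = 8*K*d*m/S^2
q = 8*0.3*2*0.6/35^2
q = 2.8800 / 1225

0.0024 m/d


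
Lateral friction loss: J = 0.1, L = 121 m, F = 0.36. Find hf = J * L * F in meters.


hf = J * L * F = 0.1 * 121 * 0.36 = 4.3560 m

4.3560 m


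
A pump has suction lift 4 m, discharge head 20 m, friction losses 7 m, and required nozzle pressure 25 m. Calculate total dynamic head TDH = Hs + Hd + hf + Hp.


TDH = Hs + Hd + hf + Hp = 4 + 20 + 7 + 25 = 56

56 m


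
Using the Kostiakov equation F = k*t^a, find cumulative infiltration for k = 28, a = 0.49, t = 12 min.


F = k * t^a = 28 * 12^0.49
F = 28 * 3.379083

94.6143 mm


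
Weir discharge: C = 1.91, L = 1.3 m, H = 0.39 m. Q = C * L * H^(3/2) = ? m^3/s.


Q = C * L * H^(3/2) = 1.91 * 1.3 * 0.39^1.5 = 1.91 * 1.3 * 0.243555

0.6047 m^3/s


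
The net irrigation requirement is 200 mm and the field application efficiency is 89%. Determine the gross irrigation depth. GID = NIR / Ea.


Ea = 89% = 0.89
GID = NIR / Ea = 200 / 0.89 = 224.7191 mm

224.7191 mm


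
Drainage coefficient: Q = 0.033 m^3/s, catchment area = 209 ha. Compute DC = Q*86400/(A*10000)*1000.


DC = Q * 86400 / (A * 10000) * 1000
DC = 0.033 * 86400 / (209 * 10000) * 1000
DC = 2851200.0000 / 2090000

1.3642 mm/day


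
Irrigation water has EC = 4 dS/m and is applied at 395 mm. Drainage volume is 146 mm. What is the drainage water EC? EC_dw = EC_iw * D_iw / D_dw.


EC_dw = EC_iw * D_iw / D_dw
EC_dw = 4 * 395 / 146
EC_dw = 1580 / 146

10.8219 dS/m


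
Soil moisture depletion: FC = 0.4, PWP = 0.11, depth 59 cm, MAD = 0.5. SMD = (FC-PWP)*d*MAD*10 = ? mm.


SMD = (FC - PWP) * d * MAD * 10
SMD = (0.4 - 0.11) * 59 * 0.5 * 10
SMD = 0.2900 * 59 * 0.5 * 10

85.5500 mm


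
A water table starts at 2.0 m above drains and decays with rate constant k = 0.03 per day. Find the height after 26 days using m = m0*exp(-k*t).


m = m0 * exp(-k*t)
m = 2.0 * exp(-0.03 * 26)
m = 2.0 * exp(-0.7800)

0.9168 m


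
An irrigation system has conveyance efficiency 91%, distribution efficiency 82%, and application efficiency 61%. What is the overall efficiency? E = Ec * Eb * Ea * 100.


Ec = 0.91, Eb = 0.82, Ea = 0.61
E = 0.91 * 0.82 * 0.61 * 100 = 45.5182%

45.5182 %


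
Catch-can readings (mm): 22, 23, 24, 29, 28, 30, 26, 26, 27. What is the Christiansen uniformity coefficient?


mean = 26.111111 mm
MAD = 2.123457 mm
CU = (1 - 2.123457/26.111111)*100

91.8676 %


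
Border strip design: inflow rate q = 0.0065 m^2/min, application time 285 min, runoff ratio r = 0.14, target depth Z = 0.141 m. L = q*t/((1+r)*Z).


L = q*t/((1+r)*Z)
L = 0.0065*285/((1+0.14)*0.141)
L = 1.8525/0.16074

11.5248 m


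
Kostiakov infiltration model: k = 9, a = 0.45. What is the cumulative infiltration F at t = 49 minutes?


F = k * t^a = 9 * 49^0.45
F = 9 * 5.762199

51.8598 mm


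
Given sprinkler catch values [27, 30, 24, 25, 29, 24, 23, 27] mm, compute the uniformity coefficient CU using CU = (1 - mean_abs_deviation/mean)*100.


mean = 26.125000 mm
MAD = 2.125000 mm
CU = (1 - 2.125000/26.125000)*100

91.8660 %


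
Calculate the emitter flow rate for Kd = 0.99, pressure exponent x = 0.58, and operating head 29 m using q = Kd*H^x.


q = Kd * H^x = 0.99 * 29^0.58 = 0.99 * 7.050028

6.9795 L/h


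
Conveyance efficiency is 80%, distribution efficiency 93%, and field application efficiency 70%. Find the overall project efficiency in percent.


Ec = 0.8, Eb = 0.93, Ea = 0.7
E = 0.8 * 0.93 * 0.7 * 100 = 52.0800%

52.0800 %


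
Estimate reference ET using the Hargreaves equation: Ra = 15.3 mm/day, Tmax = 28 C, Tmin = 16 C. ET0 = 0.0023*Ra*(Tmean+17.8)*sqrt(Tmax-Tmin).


Tmean = (Tmax + Tmin)/2 = (28 + 16)/2 = 22.0
ET0 = 0.0023 * 15.3 * (22.0 + 17.8) * sqrt(28 - 16)
ET0 = 0.0023 * 15.3 * 39.8 * 3.464102

4.8517 mm/day


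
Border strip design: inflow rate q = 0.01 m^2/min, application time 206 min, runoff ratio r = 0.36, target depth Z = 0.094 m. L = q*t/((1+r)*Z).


L = q*t/((1+r)*Z)
L = 0.01*206/((1+0.36)*0.094)
L = 2.06/0.12784

16.1139 m


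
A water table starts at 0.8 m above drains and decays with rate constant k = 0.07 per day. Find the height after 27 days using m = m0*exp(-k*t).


m = m0 * exp(-k*t)
m = 0.8 * exp(-0.07 * 27)
m = 0.8 * exp(-1.8900)

0.1209 m


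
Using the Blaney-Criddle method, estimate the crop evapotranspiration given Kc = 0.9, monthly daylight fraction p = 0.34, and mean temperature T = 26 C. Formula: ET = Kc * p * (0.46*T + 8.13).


ET = Kc * p * (0.46*T + 8.13)
ET = 0.9 * 0.34 * (0.46*26 + 8.13)
ET = 0.9 * 0.34 * 20.0900

6.1475 mm/day


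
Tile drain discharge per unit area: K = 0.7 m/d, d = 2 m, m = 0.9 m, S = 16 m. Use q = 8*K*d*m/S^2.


q = 8*K*d*m/S^2
q = 8*0.7*2*0.9/16^2
q = 10.0800 / 256

0.0394 m/d


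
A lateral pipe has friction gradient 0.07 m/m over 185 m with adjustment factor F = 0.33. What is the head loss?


hf = J * L * F = 0.07 * 185 * 0.33 = 4.2735 m

4.2735 m


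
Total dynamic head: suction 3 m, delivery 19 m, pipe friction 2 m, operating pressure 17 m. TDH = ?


TDH = Hs + Hd + hf + Hp = 3 + 19 + 2 + 17 = 41

41 m


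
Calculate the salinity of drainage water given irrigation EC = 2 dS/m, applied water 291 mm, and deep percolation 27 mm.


EC_dw = EC_iw * D_iw / D_dw
EC_dw = 2 * 291 / 27
EC_dw = 582 / 27

21.5556 dS/m


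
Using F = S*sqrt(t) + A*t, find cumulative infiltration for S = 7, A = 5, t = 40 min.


F = S*sqrt(t) + A*t
F = 7*sqrt(40) + 5*40
F = 7*6.324555 + 200

244.2719 mm


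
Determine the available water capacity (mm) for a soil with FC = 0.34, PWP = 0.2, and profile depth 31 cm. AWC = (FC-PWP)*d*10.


AWC = (FC - PWP) * d * 10
AWC = (0.34 - 0.2) * 31 * 10
AWC = 0.1400 * 31 * 10

43.4000 mm


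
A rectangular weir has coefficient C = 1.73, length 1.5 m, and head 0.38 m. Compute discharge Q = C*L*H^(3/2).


Q = C * L * H^(3/2) = 1.73 * 1.5 * 0.38^1.5 = 1.73 * 1.5 * 0.234248

0.6079 m^3/s


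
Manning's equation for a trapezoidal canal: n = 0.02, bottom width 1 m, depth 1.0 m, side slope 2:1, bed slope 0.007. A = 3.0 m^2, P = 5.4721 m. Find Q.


R = A/P = 3.0/5.4721 = 0.548236
Q = (1/0.02) * 3.0 * 0.548236^(2/3) * 0.007^0.5

8.4066 m^3/s


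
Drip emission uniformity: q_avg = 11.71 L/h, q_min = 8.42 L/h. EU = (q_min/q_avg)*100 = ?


EU = (q_min/q_avg)*100 = (8.42/11.71)*100 = 71.9044%

71.9044 %


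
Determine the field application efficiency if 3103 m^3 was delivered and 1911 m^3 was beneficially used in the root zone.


Ea = V_root / V_field * 100 = 1911 / 3103 * 100 = 61.5856%

61.5856 %


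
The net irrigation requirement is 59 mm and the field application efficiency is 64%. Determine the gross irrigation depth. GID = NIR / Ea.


Ea = 64% = 0.64
GID = NIR / Ea = 59 / 0.64 = 92.1875 mm

92.1875 mm


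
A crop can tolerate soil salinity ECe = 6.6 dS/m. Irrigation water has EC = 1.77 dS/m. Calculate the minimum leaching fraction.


LR = ECiw / (5*ECe - ECiw)
LR = 1.77 / (5*6.6 - 1.77)
LR = 1.77 / 31.2300

0.0567


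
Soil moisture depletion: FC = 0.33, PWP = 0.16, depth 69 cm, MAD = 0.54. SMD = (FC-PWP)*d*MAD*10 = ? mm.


SMD = (FC - PWP) * d * MAD * 10
SMD = (0.33 - 0.16) * 69 * 0.54 * 10
SMD = 0.1700 * 69 * 0.54 * 10

63.3420 mm


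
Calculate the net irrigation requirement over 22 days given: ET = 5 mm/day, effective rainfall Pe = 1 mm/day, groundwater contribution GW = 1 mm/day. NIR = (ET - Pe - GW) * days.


Daily deficit = ET - Pe - GW = 5 - 1 - 1 = 3 mm/day
NIR = 3 * 22 = 66 mm

66.0000 mm


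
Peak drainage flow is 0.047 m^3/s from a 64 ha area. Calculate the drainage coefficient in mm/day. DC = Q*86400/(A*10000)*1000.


DC = Q * 86400 / (A * 10000) * 1000
DC = 0.047 * 86400 / (64 * 10000) * 1000
DC = 4060800.0000 / 640000

6.3450 mm/day


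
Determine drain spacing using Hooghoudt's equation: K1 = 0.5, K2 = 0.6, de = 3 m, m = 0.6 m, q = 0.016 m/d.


S^2 = 8*K2*de*m/q + 4*K1*m^2/q
S^2 = 8*0.6*3*0.6/0.016 + 4*0.5*0.6^2/0.016
S = sqrt(585.0000)

24.1868 m


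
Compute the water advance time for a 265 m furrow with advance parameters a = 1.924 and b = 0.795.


t = (L/a)^(1/b)
t = (265/1.924)^(1/0.795)
t = 137.733888^(1/0.795)

490.4756 min


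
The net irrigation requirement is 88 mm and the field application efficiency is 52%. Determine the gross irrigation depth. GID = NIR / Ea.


Ea = 52% = 0.52
GID = NIR / Ea = 88 / 0.52 = 169.2308 mm

169.2308 mm


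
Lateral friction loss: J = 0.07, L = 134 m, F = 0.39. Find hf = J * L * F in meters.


hf = J * L * F = 0.07 * 134 * 0.39 = 3.6582 m

3.6582 m


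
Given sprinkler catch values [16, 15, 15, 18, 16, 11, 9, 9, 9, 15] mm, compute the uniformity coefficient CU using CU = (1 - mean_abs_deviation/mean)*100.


mean = 13.300000 mm
MAD = 3.040000 mm
CU = (1 - 3.040000/13.300000)*100

77.1429 %


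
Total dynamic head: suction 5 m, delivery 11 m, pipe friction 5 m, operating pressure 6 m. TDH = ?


TDH = Hs + Hd + hf + Hp = 5 + 11 + 5 + 6 = 27

27 m


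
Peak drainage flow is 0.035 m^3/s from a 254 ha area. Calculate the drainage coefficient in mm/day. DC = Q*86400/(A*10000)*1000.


DC = Q * 86400 / (A * 10000) * 1000
DC = 0.035 * 86400 / (254 * 10000) * 1000
DC = 3024000.0000 / 2540000

1.1906 mm/day


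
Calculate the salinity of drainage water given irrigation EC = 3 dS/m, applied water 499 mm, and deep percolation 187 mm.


EC_dw = EC_iw * D_iw / D_dw
EC_dw = 3 * 499 / 187
EC_dw = 1497 / 187

8.0053 dS/m


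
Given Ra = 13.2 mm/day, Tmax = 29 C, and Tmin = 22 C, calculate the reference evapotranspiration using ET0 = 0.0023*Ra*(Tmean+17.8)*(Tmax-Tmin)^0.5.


Tmean = (Tmax + Tmin)/2 = (29 + 22)/2 = 25.5
ET0 = 0.0023 * 13.2 * (25.5 + 17.8) * sqrt(29 - 22)
ET0 = 0.0023 * 13.2 * 43.3 * 2.645751

3.4781 mm/day


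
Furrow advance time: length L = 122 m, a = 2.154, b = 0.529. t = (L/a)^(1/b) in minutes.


t = (L/a)^(1/b)
t = (122/2.154)^(1/0.529)
t = 56.638812^(1/0.529)

2060.7029 min


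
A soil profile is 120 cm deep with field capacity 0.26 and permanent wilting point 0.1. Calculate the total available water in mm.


AWC = (FC - PWP) * d * 10
AWC = (0.26 - 0.1) * 120 * 10
AWC = 0.1600 * 120 * 10

192.0000 mm


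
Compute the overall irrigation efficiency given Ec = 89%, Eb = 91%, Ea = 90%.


Ec = 0.89, Eb = 0.91, Ea = 0.9
E = 0.89 * 0.91 * 0.9 * 100 = 72.8910%

72.8910 %


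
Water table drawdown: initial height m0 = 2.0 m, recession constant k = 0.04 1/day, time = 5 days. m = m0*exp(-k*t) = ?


m = m0 * exp(-k*t)
m = 2.0 * exp(-0.04 * 5)
m = 2.0 * exp(-0.2000)

1.6375 m


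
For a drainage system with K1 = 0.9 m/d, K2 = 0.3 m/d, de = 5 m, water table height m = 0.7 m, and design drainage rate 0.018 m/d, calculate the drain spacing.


S^2 = 8*K2*de*m/q + 4*K1*m^2/q
S^2 = 8*0.3*5*0.7/0.018 + 4*0.9*0.7^2/0.018
S = sqrt(564.6667)

23.7627 m


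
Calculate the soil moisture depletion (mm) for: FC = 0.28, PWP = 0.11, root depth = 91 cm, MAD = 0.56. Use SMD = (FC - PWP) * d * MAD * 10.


SMD = (FC - PWP) * d * MAD * 10
SMD = (0.28 - 0.11) * 91 * 0.56 * 10
SMD = 0.1700 * 91 * 0.56 * 10

86.6320 mm


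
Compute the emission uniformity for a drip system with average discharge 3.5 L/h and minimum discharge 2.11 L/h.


EU = (q_min/q_avg)*100 = (2.11/3.5)*100 = 60.2857%

60.2857 %


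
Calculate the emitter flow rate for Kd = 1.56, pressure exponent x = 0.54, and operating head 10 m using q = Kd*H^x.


q = Kd * H^x = 1.56 * 10^0.54 = 1.56 * 3.467369

5.4091 L/h


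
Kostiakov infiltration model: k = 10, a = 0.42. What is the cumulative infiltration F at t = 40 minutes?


F = k * t^a = 10 * 40^0.42
F = 10 * 4.708312

47.0831 mm


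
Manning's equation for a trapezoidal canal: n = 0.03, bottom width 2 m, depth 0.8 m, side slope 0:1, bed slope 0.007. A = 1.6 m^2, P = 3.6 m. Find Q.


R = A/P = 1.6/3.6 = 0.444444
Q = (1/0.03) * 1.6 * 0.444444^(2/3) * 0.007^0.5

2.5987 m^3/s


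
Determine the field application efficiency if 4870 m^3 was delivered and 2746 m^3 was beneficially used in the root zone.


Ea = V_root / V_field * 100 = 2746 / 4870 * 100 = 56.3860%

56.3860 %


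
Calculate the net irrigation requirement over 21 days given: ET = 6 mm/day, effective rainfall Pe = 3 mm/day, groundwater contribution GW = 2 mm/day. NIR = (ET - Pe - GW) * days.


Daily deficit = ET - Pe - GW = 6 - 3 - 2 = 1 mm/day
NIR = 1 * 21 = 21 mm

21.0000 mm


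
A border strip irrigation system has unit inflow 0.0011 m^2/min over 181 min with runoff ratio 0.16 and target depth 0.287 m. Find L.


L = q*t/((1+r)*Z)
L = 0.0011*181/((1+0.16)*0.287)
L = 0.1991/0.33292

0.5980 m


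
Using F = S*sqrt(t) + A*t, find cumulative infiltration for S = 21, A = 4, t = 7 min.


F = S*sqrt(t) + A*t
F = 21*sqrt(7) + 4*7
F = 21*2.645751 + 28

83.5608 mm


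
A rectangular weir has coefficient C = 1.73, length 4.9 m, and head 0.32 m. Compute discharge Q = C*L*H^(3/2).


Q = C * L * H^(3/2) = 1.73 * 4.9 * 0.32^1.5 = 1.73 * 4.9 * 0.181019

1.5345 m^3/s


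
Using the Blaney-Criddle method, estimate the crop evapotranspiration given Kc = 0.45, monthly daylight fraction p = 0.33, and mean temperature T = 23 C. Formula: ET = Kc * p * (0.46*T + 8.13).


ET = Kc * p * (0.46*T + 8.13)
ET = 0.45 * 0.33 * (0.46*23 + 8.13)
ET = 0.45 * 0.33 * 18.7100

2.7784 mm/day


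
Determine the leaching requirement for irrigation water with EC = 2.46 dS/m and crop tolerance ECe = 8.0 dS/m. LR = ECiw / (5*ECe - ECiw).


LR = ECiw / (5*ECe - ECiw)
LR = 2.46 / (5*8.0 - 2.46)
LR = 2.46 / 37.5400

0.0655


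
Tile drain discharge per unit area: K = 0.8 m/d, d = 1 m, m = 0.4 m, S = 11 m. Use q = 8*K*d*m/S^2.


q = 8*K*d*m/S^2
q = 8*0.8*1*0.4/11^2
q = 2.5600 / 121

0.0212 m/d


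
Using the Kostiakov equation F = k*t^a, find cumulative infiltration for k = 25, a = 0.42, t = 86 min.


F = k * t^a = 25 * 86^0.42
F = 25 * 6.493657

162.3414 mm


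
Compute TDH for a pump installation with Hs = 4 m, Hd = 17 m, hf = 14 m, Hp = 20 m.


TDH = Hs + Hd + hf + Hp = 4 + 17 + 14 + 20 = 55

55 m


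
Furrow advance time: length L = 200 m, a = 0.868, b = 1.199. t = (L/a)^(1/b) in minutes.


t = (L/a)^(1/b)
t = (200/0.868)^(1/1.199)
t = 230.414747^(1/1.199)

93.4115 min


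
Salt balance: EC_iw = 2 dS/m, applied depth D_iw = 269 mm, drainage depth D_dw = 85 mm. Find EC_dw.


EC_dw = EC_iw * D_iw / D_dw
EC_dw = 2 * 269 / 85
EC_dw = 538 / 85

6.3294 dS/m


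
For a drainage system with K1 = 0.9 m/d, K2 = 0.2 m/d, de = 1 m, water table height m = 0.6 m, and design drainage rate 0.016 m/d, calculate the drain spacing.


S^2 = 8*K2*de*m/q + 4*K1*m^2/q
S^2 = 8*0.2*1*0.6/0.016 + 4*0.9*0.6^2/0.016
S = sqrt(141.0000)

11.8743 m


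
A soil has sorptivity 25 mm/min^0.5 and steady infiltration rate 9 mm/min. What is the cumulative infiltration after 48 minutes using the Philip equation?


F = S*sqrt(t) + A*t
F = 25*sqrt(48) + 9*48
F = 25*6.928203 + 432

605.2051 mm


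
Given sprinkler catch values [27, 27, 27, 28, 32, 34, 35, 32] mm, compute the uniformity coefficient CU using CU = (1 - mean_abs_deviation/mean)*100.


mean = 30.250000 mm
MAD = 3.000000 mm
CU = (1 - 3.000000/30.250000)*100

90.0826 %


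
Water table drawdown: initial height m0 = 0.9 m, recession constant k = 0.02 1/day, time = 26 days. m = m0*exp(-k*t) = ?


m = m0 * exp(-k*t)
m = 0.9 * exp(-0.02 * 26)
m = 0.9 * exp(-0.5200)

0.5351 m


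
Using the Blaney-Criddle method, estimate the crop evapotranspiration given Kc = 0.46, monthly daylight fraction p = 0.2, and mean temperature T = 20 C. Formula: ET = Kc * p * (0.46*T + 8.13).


ET = Kc * p * (0.46*T + 8.13)
ET = 0.46 * 0.2 * (0.46*20 + 8.13)
ET = 0.46 * 0.2 * 17.3300

1.5944 mm/day


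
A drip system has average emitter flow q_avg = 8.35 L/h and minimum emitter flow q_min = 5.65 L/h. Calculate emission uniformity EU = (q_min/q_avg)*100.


EU = (q_min/q_avg)*100 = (5.65/8.35)*100 = 67.6647%

67.6647 %


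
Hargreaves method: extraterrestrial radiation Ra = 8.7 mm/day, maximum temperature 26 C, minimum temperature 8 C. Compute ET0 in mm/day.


Tmean = (Tmax + Tmin)/2 = (26 + 8)/2 = 17.0
ET0 = 0.0023 * 8.7 * (17.0 + 17.8) * sqrt(26 - 8)
ET0 = 0.0023 * 8.7 * 34.8 * 4.242641

2.9544 mm/day


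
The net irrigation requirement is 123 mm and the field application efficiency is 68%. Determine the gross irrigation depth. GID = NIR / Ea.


Ea = 68% = 0.68
GID = NIR / Ea = 123 / 0.68 = 180.8824 mm

180.8824 mm
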